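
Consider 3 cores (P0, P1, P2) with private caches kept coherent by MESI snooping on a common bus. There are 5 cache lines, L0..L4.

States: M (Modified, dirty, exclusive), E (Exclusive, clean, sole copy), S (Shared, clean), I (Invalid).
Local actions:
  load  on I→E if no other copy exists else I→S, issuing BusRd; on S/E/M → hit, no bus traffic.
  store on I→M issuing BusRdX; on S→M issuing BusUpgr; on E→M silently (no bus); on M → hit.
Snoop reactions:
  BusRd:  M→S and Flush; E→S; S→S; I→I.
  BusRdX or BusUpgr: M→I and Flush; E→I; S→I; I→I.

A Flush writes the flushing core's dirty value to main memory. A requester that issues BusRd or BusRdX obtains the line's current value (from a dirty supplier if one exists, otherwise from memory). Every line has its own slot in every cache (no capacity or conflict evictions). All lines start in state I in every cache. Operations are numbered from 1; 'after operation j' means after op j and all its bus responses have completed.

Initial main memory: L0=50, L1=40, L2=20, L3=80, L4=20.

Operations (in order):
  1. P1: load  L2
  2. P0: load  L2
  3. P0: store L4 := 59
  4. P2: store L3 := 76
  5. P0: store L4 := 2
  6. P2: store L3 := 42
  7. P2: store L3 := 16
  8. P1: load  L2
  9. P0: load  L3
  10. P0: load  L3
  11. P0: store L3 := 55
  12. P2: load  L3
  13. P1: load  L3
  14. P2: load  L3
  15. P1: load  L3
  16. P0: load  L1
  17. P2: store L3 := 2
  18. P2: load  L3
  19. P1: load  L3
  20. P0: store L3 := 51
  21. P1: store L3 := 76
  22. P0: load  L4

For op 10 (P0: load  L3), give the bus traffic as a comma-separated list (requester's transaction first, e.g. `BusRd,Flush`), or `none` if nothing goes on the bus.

step 1: P1: load  L2  ⟶  IEI  (L2)  txn=BusRd  M[L2]=20
step 2: P0: load  L2  ⟶  SSI  (L2)  txn=BusRd  M[L2]=20
step 3: P0: store L4 := 59  ⟶  MII  (L4)  txn=BusRdX  M[L4]=20
step 4: P2: store L3 := 76  ⟶  IIM  (L3)  txn=BusRdX  M[L3]=80
step 5: P0: store L4 := 2  ⟶  MII  (L4)  txn=∅  M[L4]=20
step 6: P2: store L3 := 42  ⟶  IIM  (L3)  txn=∅  M[L3]=80
step 7: P2: store L3 := 16  ⟶  IIM  (L3)  txn=∅  M[L3]=80
step 8: P1: load  L2  ⟶  SSI  (L2)  txn=∅  M[L2]=20
step 9: P0: load  L3  ⟶  SIS  (L3)  txn=BusRd+Flush  M[L3]=16
step 10: P0: load  L3  ⟶  SIS  (L3)  txn=∅  M[L3]=16
step 11: P0: store L3 := 55  ⟶  MII  (L3)  txn=BusUpgr  M[L3]=16
step 12: P2: load  L3  ⟶  SIS  (L3)  txn=BusRd+Flush  M[L3]=55
step 13: P1: load  L3  ⟶  SSS  (L3)  txn=BusRd  M[L3]=55
step 14: P2: load  L3  ⟶  SSS  (L3)  txn=∅  M[L3]=55
step 15: P1: load  L3  ⟶  SSS  (L3)  txn=∅  M[L3]=55
step 16: P0: load  L1  ⟶  EII  (L1)  txn=BusRd  M[L1]=40
step 17: P2: store L3 := 2  ⟶  IIM  (L3)  txn=BusUpgr  M[L3]=55
step 18: P2: load  L3  ⟶  IIM  (L3)  txn=∅  M[L3]=55
step 19: P1: load  L3  ⟶  ISS  (L3)  txn=BusRd+Flush  M[L3]=2
step 20: P0: store L3 := 51  ⟶  MII  (L3)  txn=BusRdX  M[L3]=2
step 21: P1: store L3 := 76  ⟶  IMI  (L3)  txn=BusRdX+Flush  M[L3]=51
step 22: P0: load  L4  ⟶  MII  (L4)  txn=∅  M[L4]=20

bus = none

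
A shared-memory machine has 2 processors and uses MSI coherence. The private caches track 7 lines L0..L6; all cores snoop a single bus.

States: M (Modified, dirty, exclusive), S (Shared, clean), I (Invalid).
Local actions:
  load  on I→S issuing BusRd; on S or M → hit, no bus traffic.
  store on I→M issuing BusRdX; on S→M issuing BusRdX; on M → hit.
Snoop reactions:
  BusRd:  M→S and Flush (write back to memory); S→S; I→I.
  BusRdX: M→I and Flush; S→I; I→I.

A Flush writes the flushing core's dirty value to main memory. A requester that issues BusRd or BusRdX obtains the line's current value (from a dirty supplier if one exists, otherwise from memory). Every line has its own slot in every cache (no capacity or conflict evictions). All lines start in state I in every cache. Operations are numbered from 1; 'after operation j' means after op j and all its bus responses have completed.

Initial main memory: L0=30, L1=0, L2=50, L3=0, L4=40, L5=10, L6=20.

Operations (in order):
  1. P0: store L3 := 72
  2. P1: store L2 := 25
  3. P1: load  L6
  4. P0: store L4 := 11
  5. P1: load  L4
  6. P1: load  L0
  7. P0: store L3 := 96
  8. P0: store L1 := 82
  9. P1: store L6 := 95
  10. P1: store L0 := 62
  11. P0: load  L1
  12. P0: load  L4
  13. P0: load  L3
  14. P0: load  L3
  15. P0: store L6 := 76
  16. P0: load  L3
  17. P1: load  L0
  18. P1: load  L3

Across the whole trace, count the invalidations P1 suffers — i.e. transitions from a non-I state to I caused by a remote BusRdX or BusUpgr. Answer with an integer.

invalidations = 1

step 1: P0: store L3 := 72  ⟶  MI  (L3)  txn=BusRdX  M[L3]=0
step 2: P1: store L2 := 25  ⟶  IM  (L2)  txn=BusRdX  M[L2]=50
step 3: P1: load  L6  ⟶  IS  (L6)  txn=BusRd  M[L6]=20
step 4: P0: store L4 := 11  ⟶  MI  (L4)  txn=BusRdX  M[L4]=40
step 5: P1: load  L4  ⟶  SS  (L4)  txn=BusRd+Flush  M[L4]=11
step 6: P1: load  L0  ⟶  IS  (L0)  txn=BusRd  M[L0]=30
step 7: P0: store L3 := 96  ⟶  MI  (L3)  txn=∅  M[L3]=0
step 8: P0: store L1 := 82  ⟶  MI  (L1)  txn=BusRdX  M[L1]=0
step 9: P1: store L6 := 95  ⟶  IM  (L6)  txn=BusRdX  M[L6]=20
step 10: P1: store L0 := 62  ⟶  IM  (L0)  txn=BusRdX  M[L0]=30
step 11: P0: load  L1  ⟶  MI  (L1)  txn=∅  M[L1]=0
step 12: P0: load  L4  ⟶  SS  (L4)  txn=∅  M[L4]=11
step 13: P0: load  L3  ⟶  MI  (L3)  txn=∅  M[L3]=0
step 14: P0: load  L3  ⟶  MI  (L3)  txn=∅  M[L3]=0
step 15: P0: store L6 := 76  ⟶  MI  (L6)  txn=BusRdX+Flush  M[L6]=95
step 16: P0: load  L3  ⟶  MI  (L3)  txn=∅  M[L3]=0
step 17: P1: load  L0  ⟶  IM  (L0)  txn=∅  M[L0]=30
step 18: P1: load  L3  ⟶  SS  (L3)  txn=BusRd+Flush  M[L3]=96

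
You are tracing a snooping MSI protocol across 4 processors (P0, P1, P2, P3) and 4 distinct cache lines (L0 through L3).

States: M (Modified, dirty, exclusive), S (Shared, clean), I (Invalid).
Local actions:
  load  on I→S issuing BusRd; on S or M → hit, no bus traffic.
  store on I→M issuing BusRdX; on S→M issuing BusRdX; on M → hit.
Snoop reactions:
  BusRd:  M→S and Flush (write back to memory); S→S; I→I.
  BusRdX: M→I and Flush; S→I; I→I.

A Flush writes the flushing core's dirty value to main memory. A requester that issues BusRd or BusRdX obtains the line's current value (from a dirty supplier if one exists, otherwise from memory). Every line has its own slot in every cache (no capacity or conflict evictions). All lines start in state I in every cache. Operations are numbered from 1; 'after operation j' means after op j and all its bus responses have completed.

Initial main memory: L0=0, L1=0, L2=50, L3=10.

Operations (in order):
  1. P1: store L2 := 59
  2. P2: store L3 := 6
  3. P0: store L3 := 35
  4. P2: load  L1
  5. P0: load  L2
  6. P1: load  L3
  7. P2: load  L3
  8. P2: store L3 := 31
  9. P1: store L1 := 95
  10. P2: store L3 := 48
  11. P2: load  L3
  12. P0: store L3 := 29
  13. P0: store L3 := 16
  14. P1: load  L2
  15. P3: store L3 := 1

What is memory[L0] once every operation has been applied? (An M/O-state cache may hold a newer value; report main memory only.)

1. P1: store L2 := 59  bus=[BusRdX]  L2: P0=I P1=M P2=I P3=I  mem[L2]=50
2. P2: store L3 := 6  bus=[BusRdX]  L3: P0=I P1=I P2=M P3=I  mem[L3]=10
3. P0: store L3 := 35  bus=[BusRdX,Flush]  L3: P0=M P1=I P2=I P3=I  mem[L3]=6
4. P2: load  L1  bus=[BusRd]  L1: P0=I P1=I P2=S P3=I  mem[L1]=0
5. P0: load  L2  bus=[BusRd,Flush]  L2: P0=S P1=S P2=I P3=I  mem[L2]=59
6. P1: load  L3  bus=[BusRd,Flush]  L3: P0=S P1=S P2=I P3=I  mem[L3]=35
7. P2: load  L3  bus=[BusRd]  L3: P0=S P1=S P2=S P3=I  mem[L3]=35
8. P2: store L3 := 31  bus=[BusRdX]  L3: P0=I P1=I P2=M P3=I  mem[L3]=35
9. P1: store L1 := 95  bus=[BusRdX]  L1: P0=I P1=M P2=I P3=I  mem[L1]=0
10. P2: store L3 := 48  bus=[-]  L3: P0=I P1=I P2=M P3=I  mem[L3]=35
11. P2: load  L3  bus=[-]  L3: P0=I P1=I P2=M P3=I  mem[L3]=35
12. P0: store L3 := 29  bus=[BusRdX,Flush]  L3: P0=M P1=I P2=I P3=I  mem[L3]=48
13. P0: store L3 := 16  bus=[-]  L3: P0=M P1=I P2=I P3=I  mem[L3]=48
14. P1: load  L2  bus=[-]  L2: P0=S P1=S P2=I P3=I  mem[L2]=59
15. P3: store L3 := 1  bus=[BusRdX,Flush]  L3: P0=I P1=I P2=I P3=M  mem[L3]=16

memory[L0] = 0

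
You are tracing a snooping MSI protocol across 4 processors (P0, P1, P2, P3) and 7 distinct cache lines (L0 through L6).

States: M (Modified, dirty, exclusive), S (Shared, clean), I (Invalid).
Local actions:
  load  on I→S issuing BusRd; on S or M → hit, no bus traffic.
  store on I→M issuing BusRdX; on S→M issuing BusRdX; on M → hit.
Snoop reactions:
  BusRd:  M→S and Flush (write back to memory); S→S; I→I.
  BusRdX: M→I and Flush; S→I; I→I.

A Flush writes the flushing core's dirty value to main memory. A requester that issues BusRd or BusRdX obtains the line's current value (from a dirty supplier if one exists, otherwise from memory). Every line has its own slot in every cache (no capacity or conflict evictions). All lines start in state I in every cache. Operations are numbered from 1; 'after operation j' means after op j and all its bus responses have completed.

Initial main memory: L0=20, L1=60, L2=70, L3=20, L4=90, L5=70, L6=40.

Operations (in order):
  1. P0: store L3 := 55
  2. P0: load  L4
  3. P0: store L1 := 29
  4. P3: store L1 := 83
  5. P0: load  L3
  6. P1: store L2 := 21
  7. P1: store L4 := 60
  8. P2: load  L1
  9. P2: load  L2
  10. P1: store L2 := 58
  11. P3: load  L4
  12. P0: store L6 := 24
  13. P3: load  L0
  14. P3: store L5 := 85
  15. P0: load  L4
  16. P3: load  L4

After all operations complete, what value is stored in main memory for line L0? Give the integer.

[1] P0: store L3 := 55 | P0:M(55), P1:I, P2:I, P3:I | bus: BusRdX
[2] P0: load  L4 | P0:S(90), P1:I, P2:I, P3:I | bus: BusRd
[3] P0: store L1 := 29 | P0:M(29), P1:I, P2:I, P3:I | bus: BusRdX
[4] P3: store L1 := 83 | P0:I, P1:I, P2:I, P3:M(83) | bus: BusRdX,Flush
[5] P0: load  L3 | P0:M(55), P1:I, P2:I, P3:I | bus: none
[6] P1: store L2 := 21 | P0:I, P1:M(21), P2:I, P3:I | bus: BusRdX
[7] P1: store L4 := 60 | P0:I, P1:M(60), P2:I, P3:I | bus: BusRdX
[8] P2: load  L1 | P0:I, P1:I, P2:S(83), P3:S(83) | bus: BusRd,Flush
[9] P2: load  L2 | P0:I, P1:S(21), P2:S(21), P3:I | bus: BusRd,Flush
[10] P1: store L2 := 58 | P0:I, P1:M(58), P2:I, P3:I | bus: BusRdX
[11] P3: load  L4 | P0:I, P1:S(60), P2:I, P3:S(60) | bus: BusRd,Flush
[12] P0: store L6 := 24 | P0:M(24), P1:I, P2:I, P3:I | bus: BusRdX
[13] P3: load  L0 | P0:I, P1:I, P2:I, P3:S(20) | bus: BusRd
[14] P3: store L5 := 85 | P0:I, P1:I, P2:I, P3:M(85) | bus: BusRdX
[15] P0: load  L4 | P0:S(60), P1:S(60), P2:I, P3:S(60) | bus: BusRd
[16] P3: load  L4 | P0:S(60), P1:S(60), P2:I, P3:S(60) | bus: none

memory[L0] = 20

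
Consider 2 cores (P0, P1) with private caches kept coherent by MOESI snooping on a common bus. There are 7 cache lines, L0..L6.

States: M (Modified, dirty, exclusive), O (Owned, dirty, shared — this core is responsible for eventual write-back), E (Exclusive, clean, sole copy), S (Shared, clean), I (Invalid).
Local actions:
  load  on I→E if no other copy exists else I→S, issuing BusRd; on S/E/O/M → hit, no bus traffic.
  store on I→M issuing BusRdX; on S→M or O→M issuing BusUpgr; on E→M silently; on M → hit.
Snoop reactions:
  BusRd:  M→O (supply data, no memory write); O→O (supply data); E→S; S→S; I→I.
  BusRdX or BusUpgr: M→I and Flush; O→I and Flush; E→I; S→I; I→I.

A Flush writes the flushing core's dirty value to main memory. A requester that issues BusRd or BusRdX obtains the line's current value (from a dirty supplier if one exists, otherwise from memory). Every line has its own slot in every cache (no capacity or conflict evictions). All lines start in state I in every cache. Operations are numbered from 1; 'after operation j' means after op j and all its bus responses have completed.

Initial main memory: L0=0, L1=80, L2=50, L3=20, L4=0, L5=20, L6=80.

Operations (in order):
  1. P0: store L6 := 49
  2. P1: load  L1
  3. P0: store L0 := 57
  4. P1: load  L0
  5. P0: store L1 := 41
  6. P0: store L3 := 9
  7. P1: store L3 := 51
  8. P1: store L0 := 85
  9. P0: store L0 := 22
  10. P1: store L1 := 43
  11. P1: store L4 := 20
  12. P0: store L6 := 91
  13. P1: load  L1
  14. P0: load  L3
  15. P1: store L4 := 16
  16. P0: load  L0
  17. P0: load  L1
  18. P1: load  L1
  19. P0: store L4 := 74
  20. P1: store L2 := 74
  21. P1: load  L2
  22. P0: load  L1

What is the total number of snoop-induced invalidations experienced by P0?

  op1 P0: store L6 := 49 → M/I on L6; bus BusRdX; mem=80
  op2 P1: load  L1 → I/E on L1; bus BusRd; mem=80
  op3 P0: store L0 := 57 → M/I on L0; bus BusRdX; mem=0
  op4 P1: load  L0 → O/S on L0; bus BusRd; mem=0
  op5 P0: store L1 := 41 → M/I on L1; bus BusRdX; mem=80
  op6 P0: store L3 := 9 → M/I on L3; bus BusRdX; mem=20
  op7 P1: store L3 := 51 → I/M on L3; bus BusRdX Flush; mem=9
  op8 P1: store L0 := 85 → I/M on L0; bus BusUpgr Flush; mem=57
  op9 P0: store L0 := 22 → M/I on L0; bus BusRdX Flush; mem=85
  op10 P1: store L1 := 43 → I/M on L1; bus BusRdX Flush; mem=41
  op11 P1: store L4 := 20 → I/M on L4; bus BusRdX; mem=0
  op12 P0: store L6 := 91 → M/I on L6; bus (none); mem=80
  op13 P1: load  L1 → I/M on L1; bus (none); mem=41
  op14 P0: load  L3 → S/O on L3; bus BusRd; mem=9
  op15 P1: store L4 := 16 → I/M on L4; bus (none); mem=0
  op16 P0: load  L0 → M/I on L0; bus (none); mem=85
  op17 P0: load  L1 → S/O on L1; bus BusRd; mem=41
  op18 P1: load  L1 → S/O on L1; bus (none); mem=41
  op19 P0: store L4 := 74 → M/I on L4; bus BusRdX Flush; mem=16
  op20 P1: store L2 := 74 → I/M on L2; bus BusRdX; mem=50
  op21 P1: load  L2 → I/M on L2; bus (none); mem=50
  op22 P0: load  L1 → S/O on L1; bus (none); mem=41

invalidations = 3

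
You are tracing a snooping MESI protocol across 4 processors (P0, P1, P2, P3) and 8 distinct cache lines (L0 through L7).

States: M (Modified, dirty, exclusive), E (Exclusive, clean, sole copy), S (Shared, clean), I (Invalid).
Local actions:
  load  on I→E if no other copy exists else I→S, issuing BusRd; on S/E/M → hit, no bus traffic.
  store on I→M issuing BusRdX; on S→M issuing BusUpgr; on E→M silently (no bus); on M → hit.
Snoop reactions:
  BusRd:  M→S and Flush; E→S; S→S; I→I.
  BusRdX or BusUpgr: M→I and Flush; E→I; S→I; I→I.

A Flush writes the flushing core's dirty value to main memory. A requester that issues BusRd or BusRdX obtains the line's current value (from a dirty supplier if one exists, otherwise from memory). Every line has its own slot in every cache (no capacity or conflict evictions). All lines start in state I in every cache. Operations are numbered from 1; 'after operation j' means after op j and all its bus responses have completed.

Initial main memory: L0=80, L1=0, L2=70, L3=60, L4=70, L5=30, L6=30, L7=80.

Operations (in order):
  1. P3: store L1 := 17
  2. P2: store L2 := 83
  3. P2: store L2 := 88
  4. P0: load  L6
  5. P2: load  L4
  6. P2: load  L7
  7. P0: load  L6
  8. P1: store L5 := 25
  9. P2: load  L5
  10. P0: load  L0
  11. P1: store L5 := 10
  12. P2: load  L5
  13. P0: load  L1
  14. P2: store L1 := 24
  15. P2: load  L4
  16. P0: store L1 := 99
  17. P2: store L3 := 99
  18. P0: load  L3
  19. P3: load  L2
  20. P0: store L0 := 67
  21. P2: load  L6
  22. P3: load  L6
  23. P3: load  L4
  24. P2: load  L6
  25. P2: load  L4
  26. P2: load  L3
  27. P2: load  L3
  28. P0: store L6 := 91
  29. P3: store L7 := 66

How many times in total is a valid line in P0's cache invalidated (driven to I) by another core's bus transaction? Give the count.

step 1: P3: store L1 := 17  ⟶  IIIM  (L1)  txn=BusRdX  M[L1]=0
step 2: P2: store L2 := 83  ⟶  IIMI  (L2)  txn=BusRdX  M[L2]=70
step 3: P2: store L2 := 88  ⟶  IIMI  (L2)  txn=∅  M[L2]=70
step 4: P0: load  L6  ⟶  EIII  (L6)  txn=BusRd  M[L6]=30
step 5: P2: load  L4  ⟶  IIEI  (L4)  txn=BusRd  M[L4]=70
step 6: P2: load  L7  ⟶  IIEI  (L7)  txn=BusRd  M[L7]=80
step 7: P0: load  L6  ⟶  EIII  (L6)  txn=∅  M[L6]=30
step 8: P1: store L5 := 25  ⟶  IMII  (L5)  txn=BusRdX  M[L5]=30
step 9: P2: load  L5  ⟶  ISSI  (L5)  txn=BusRd+Flush  M[L5]=25
step 10: P0: load  L0  ⟶  EIII  (L0)  txn=BusRd  M[L0]=80
step 11: P1: store L5 := 10  ⟶  IMII  (L5)  txn=BusUpgr  M[L5]=25
step 12: P2: load  L5  ⟶  ISSI  (L5)  txn=BusRd+Flush  M[L5]=10
step 13: P0: load  L1  ⟶  SIIS  (L1)  txn=BusRd+Flush  M[L1]=17
step 14: P2: store L1 := 24  ⟶  IIMI  (L1)  txn=BusRdX  M[L1]=17
step 15: P2: load  L4  ⟶  IIEI  (L4)  txn=∅  M[L4]=70
step 16: P0: store L1 := 99  ⟶  MIII  (L1)  txn=BusRdX+Flush  M[L1]=24
step 17: P2: store L3 := 99  ⟶  IIMI  (L3)  txn=BusRdX  M[L3]=60
step 18: P0: load  L3  ⟶  SISI  (L3)  txn=BusRd+Flush  M[L3]=99
step 19: P3: load  L2  ⟶  IISS  (L2)  txn=BusRd+Flush  M[L2]=88
step 20: P0: store L0 := 67  ⟶  MIII  (L0)  txn=∅  M[L0]=80
step 21: P2: load  L6  ⟶  SISI  (L6)  txn=BusRd  M[L6]=30
step 22: P3: load  L6  ⟶  SISS  (L6)  txn=BusRd  M[L6]=30
step 23: P3: load  L4  ⟶  IISS  (L4)  txn=BusRd  M[L4]=70
step 24: P2: load  L6  ⟶  SISS  (L6)  txn=∅  M[L6]=30
step 25: P2: load  L4  ⟶  IISS  (L4)  txn=∅  M[L4]=70
step 26: P2: load  L3  ⟶  SISI  (L3)  txn=∅  M[L3]=99
step 27: P2: load  L3  ⟶  SISI  (L3)  txn=∅  M[L3]=99
step 28: P0: store L6 := 91  ⟶  MIII  (L6)  txn=BusUpgr  M[L6]=30
step 29: P3: store L7 := 66  ⟶  IIIM  (L7)  txn=BusRdX  M[L7]=80

invalidations = 1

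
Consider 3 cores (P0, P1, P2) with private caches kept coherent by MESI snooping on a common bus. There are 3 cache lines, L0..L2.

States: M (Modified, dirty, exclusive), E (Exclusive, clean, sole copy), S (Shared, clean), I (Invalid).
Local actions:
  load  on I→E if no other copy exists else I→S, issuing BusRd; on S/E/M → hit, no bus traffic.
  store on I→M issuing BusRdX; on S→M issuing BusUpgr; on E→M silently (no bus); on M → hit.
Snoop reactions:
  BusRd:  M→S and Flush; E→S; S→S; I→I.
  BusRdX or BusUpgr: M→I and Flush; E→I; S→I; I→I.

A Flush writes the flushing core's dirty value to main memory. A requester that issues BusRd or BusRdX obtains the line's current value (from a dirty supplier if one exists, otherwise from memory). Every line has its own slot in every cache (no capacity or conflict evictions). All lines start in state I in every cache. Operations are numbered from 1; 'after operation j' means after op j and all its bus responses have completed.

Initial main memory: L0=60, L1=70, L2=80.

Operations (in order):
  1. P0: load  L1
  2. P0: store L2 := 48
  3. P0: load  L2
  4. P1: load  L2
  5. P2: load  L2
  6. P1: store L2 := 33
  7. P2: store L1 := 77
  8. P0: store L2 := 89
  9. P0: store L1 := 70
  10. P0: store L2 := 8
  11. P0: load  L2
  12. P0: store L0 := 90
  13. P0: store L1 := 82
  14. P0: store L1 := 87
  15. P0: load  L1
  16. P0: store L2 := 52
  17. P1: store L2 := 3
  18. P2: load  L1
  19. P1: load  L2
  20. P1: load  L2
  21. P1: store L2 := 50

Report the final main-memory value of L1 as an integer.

[1] P0: load  L1 | P0:E(70), P1:I, P2:I | bus: BusRd
[2] P0: store L2 := 48 | P0:M(48), P1:I, P2:I | bus: BusRdX
[3] P0: load  L2 | P0:M(48), P1:I, P2:I | bus: none
[4] P1: load  L2 | P0:S(48), P1:S(48), P2:I | bus: BusRd,Flush
[5] P2: load  L2 | P0:S(48), P1:S(48), P2:S(48) | bus: BusRd
[6] P1: store L2 := 33 | P0:I, P1:M(33), P2:I | bus: BusUpgr
[7] P2: store L1 := 77 | P0:I, P1:I, P2:M(77) | bus: BusRdX
[8] P0: store L2 := 89 | P0:M(89), P1:I, P2:I | bus: BusRdX,Flush
[9] P0: store L1 := 70 | P0:M(70), P1:I, P2:I | bus: BusRdX,Flush
[10] P0: store L2 := 8 | P0:M(8), P1:I, P2:I | bus: none
[11] P0: load  L2 | P0:M(8), P1:I, P2:I | bus: none
[12] P0: store L0 := 90 | P0:M(90), P1:I, P2:I | bus: BusRdX
[13] P0: store L1 := 82 | P0:M(82), P1:I, P2:I | bus: none
[14] P0: store L1 := 87 | P0:M(87), P1:I, P2:I | bus: none
[15] P0: load  L1 | P0:M(87), P1:I, P2:I | bus: none
[16] P0: store L2 := 52 | P0:M(52), P1:I, P2:I | bus: none
[17] P1: store L2 := 3 | P0:I, P1:M(3), P2:I | bus: BusRdX,Flush
[18] P2: load  L1 | P0:S(87), P1:I, P2:S(87) | bus: BusRd,Flush
[19] P1: load  L2 | P0:I, P1:M(3), P2:I | bus: none
[20] P1: load  L2 | P0:I, P1:M(3), P2:I | bus: none
[21] P1: store L2 := 50 | P0:I, P1:M(50), P2:I | bus: none

memory[L1] = 87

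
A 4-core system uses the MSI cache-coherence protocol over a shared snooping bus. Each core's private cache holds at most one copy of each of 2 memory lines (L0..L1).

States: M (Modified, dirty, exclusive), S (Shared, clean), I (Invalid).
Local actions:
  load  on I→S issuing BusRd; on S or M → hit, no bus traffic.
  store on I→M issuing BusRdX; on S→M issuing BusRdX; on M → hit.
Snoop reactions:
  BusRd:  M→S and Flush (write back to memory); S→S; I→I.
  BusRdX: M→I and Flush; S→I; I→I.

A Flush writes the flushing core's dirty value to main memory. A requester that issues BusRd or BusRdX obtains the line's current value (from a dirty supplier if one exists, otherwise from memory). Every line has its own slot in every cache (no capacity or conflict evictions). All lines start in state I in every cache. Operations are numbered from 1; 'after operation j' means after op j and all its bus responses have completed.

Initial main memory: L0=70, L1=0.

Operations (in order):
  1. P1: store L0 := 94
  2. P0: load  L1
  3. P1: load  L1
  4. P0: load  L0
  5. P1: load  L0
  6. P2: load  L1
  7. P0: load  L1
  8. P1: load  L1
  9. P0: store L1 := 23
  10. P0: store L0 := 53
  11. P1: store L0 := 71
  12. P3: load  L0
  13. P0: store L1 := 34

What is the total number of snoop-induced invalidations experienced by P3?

invalidations = 0

1. P1: store L0 := 94  bus=[BusRdX]  L0: P0=I P1=M P2=I P3=I  mem[L0]=70
2. P0: load  L1  bus=[BusRd]  L1: P0=S P1=I P2=I P3=I  mem[L1]=0
3. P1: load  L1  bus=[BusRd]  L1: P0=S P1=S P2=I P3=I  mem[L1]=0
4. P0: load  L0  bus=[BusRd,Flush]  L0: P0=S P1=S P2=I P3=I  mem[L0]=94
5. P1: load  L0  bus=[-]  L0: P0=S P1=S P2=I P3=I  mem[L0]=94
6. P2: load  L1  bus=[BusRd]  L1: P0=S P1=S P2=S P3=I  mem[L1]=0
7. P0: load  L1  bus=[-]  L1: P0=S P1=S P2=S P3=I  mem[L1]=0
8. P1: load  L1  bus=[-]  L1: P0=S P1=S P2=S P3=I  mem[L1]=0
9. P0: store L1 := 23  bus=[BusRdX]  L1: P0=M P1=I P2=I P3=I  mem[L1]=0
10. P0: store L0 := 53  bus=[BusRdX]  L0: P0=M P1=I P2=I P3=I  mem[L0]=94
11. P1: store L0 := 71  bus=[BusRdX,Flush]  L0: P0=I P1=M P2=I P3=I  mem[L0]=53
12. P3: load  L0  bus=[BusRd,Flush]  L0: P0=I P1=S P2=I P3=S  mem[L0]=71
13. P0: store L1 := 34  bus=[-]  L1: P0=M P1=I P2=I P3=I  mem[L1]=0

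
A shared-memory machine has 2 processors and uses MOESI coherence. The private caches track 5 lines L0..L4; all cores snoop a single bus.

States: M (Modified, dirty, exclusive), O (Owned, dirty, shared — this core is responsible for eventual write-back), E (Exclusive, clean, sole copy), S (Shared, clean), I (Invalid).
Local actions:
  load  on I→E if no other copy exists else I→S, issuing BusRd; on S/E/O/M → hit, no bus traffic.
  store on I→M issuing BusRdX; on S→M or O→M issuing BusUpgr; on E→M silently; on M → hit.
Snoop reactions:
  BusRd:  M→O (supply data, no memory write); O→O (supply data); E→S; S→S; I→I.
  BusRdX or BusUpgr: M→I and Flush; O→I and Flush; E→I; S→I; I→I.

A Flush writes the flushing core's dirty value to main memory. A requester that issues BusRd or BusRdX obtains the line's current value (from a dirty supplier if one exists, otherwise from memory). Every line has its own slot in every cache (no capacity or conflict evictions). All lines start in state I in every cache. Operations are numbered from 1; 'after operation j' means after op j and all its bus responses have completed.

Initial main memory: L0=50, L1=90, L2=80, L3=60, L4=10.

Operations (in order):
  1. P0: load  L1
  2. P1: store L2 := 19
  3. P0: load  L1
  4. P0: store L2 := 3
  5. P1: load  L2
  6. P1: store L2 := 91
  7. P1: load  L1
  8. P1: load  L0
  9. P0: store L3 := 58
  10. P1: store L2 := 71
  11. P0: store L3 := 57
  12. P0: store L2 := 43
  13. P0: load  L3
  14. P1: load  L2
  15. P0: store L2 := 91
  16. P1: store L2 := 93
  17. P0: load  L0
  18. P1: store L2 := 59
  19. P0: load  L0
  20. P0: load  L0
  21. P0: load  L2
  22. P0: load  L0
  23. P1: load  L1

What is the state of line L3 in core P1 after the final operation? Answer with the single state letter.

state = I

  op1 P0: load  L1 → E/I on L1; bus BusRd; mem=90
  op2 P1: store L2 := 19 → I/M on L2; bus BusRdX; mem=80
  op3 P0: load  L1 → E/I on L1; bus (none); mem=90
  op4 P0: store L2 := 3 → M/I on L2; bus BusRdX Flush; mem=19
  op5 P1: load  L2 → O/S on L2; bus BusRd; mem=19
  op6 P1: store L2 := 91 → I/M on L2; bus BusUpgr Flush; mem=3
  op7 P1: load  L1 → S/S on L1; bus BusRd; mem=90
  op8 P1: load  L0 → I/E on L0; bus BusRd; mem=50
  op9 P0: store L3 := 58 → M/I on L3; bus BusRdX; mem=60
  op10 P1: store L2 := 71 → I/M on L2; bus (none); mem=3
  op11 P0: store L3 := 57 → M/I on L3; bus (none); mem=60
  op12 P0: store L2 := 43 → M/I on L2; bus BusRdX Flush; mem=71
  op13 P0: load  L3 → M/I on L3; bus (none); mem=60
  op14 P1: load  L2 → O/S on L2; bus BusRd; mem=71
  op15 P0: store L2 := 91 → M/I on L2; bus BusUpgr; mem=71
  op16 P1: store L2 := 93 → I/M on L2; bus BusRdX Flush; mem=91
  op17 P0: load  L0 → S/S on L0; bus BusRd; mem=50
  op18 P1: store L2 := 59 → I/M on L2; bus (none); mem=91
  op19 P0: load  L0 → S/S on L0; bus (none); mem=50
  op20 P0: load  L0 → S/S on L0; bus (none); mem=50
  op21 P0: load  L2 → S/O on L2; bus BusRd; mem=91
  op22 P0: load  L0 → S/S on L0; bus (none); mem=50
  op23 P1: load  L1 → S/S on L1; bus (none); mem=90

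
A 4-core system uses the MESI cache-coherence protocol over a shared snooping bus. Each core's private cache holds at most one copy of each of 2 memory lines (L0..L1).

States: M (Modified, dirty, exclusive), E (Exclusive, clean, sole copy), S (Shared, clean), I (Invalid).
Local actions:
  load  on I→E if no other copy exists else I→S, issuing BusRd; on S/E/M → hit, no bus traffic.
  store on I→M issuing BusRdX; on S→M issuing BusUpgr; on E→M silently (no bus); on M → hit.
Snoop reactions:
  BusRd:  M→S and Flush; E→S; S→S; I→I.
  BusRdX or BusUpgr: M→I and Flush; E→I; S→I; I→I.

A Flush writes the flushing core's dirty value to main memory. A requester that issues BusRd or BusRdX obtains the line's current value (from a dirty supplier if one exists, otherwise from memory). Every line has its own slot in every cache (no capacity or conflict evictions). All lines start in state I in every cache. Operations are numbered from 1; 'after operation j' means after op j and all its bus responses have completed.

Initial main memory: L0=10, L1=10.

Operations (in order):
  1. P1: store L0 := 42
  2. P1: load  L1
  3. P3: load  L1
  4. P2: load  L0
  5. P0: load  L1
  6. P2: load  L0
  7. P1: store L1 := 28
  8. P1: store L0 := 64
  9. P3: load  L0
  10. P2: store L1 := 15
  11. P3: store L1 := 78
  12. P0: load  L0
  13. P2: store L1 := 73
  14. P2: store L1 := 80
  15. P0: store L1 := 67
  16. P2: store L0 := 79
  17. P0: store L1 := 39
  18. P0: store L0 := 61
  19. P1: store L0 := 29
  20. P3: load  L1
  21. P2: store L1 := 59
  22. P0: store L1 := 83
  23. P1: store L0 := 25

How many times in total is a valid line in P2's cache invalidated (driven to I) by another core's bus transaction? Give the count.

  op1 P1: store L0 := 42 → I/M/I/I on L0; bus BusRdX; mem=10
  op2 P1: load  L1 → I/E/I/I on L1; bus BusRd; mem=10
  op3 P3: load  L1 → I/S/I/S on L1; bus BusRd; mem=10
  op4 P2: load  L0 → I/S/S/I on L0; bus BusRd Flush; mem=42
  op5 P0: load  L1 → S/S/I/S on L1; bus BusRd; mem=10
  op6 P2: load  L0 → I/S/S/I on L0; bus (none); mem=42
  op7 P1: store L1 := 28 → I/M/I/I on L1; bus BusUpgr; mem=10
  op8 P1: store L0 := 64 → I/M/I/I on L0; bus BusUpgr; mem=42
  op9 P3: load  L0 → I/S/I/S on L0; bus BusRd Flush; mem=64
  op10 P2: store L1 := 15 → I/I/M/I on L1; bus BusRdX Flush; mem=28
  op11 P3: store L1 := 78 → I/I/I/M on L1; bus BusRdX Flush; mem=15
  op12 P0: load  L0 → S/S/I/S on L0; bus BusRd; mem=64
  op13 P2: store L1 := 73 → I/I/M/I on L1; bus BusRdX Flush; mem=78
  op14 P2: store L1 := 80 → I/I/M/I on L1; bus (none); mem=78
  op15 P0: store L1 := 67 → M/I/I/I on L1; bus BusRdX Flush; mem=80
  op16 P2: store L0 := 79 → I/I/M/I on L0; bus BusRdX; mem=64
  op17 P0: store L1 := 39 → M/I/I/I on L1; bus (none); mem=80
  op18 P0: store L0 := 61 → M/I/I/I on L0; bus BusRdX Flush; mem=79
  op19 P1: store L0 := 29 → I/M/I/I on L0; bus BusRdX Flush; mem=61
  op20 P3: load  L1 → S/I/I/S on L1; bus BusRd Flush; mem=39
  op21 P2: store L1 := 59 → I/I/M/I on L1; bus BusRdX; mem=39
  op22 P0: store L1 := 83 → M/I/I/I on L1; bus BusRdX Flush; mem=59
  op23 P1: store L0 := 25 → I/M/I/I on L0; bus (none); mem=61

invalidations = 5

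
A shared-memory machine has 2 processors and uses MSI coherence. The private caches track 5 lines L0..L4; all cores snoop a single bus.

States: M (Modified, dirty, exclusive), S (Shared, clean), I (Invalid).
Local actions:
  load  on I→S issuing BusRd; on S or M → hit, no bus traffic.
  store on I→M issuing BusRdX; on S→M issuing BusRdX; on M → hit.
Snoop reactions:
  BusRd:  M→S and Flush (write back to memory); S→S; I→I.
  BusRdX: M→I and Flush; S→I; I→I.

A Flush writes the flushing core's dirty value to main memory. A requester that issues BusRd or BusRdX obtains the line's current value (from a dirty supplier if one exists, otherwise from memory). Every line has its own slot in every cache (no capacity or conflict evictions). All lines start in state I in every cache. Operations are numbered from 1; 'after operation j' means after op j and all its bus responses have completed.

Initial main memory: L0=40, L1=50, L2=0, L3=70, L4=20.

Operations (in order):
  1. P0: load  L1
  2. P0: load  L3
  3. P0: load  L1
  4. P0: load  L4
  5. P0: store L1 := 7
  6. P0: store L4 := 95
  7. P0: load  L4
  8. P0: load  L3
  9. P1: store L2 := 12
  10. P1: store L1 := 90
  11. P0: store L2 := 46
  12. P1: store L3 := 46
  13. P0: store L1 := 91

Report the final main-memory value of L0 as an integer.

1. P0: load  L1  bus=[BusRd]  L1: P0=S P1=I  mem[L1]=50
2. P0: load  L3  bus=[BusRd]  L3: P0=S P1=I  mem[L3]=70
3. P0: load  L1  bus=[-]  L1: P0=S P1=I  mem[L1]=50
4. P0: load  L4  bus=[BusRd]  L4: P0=S P1=I  mem[L4]=20
5. P0: store L1 := 7  bus=[BusRdX]  L1: P0=M P1=I  mem[L1]=50
6. P0: store L4 := 95  bus=[BusRdX]  L4: P0=M P1=I  mem[L4]=20
7. P0: load  L4  bus=[-]  L4: P0=M P1=I  mem[L4]=20
8. P0: load  L3  bus=[-]  L3: P0=S P1=I  mem[L3]=70
9. P1: store L2 := 12  bus=[BusRdX]  L2: P0=I P1=M  mem[L2]=0
10. P1: store L1 := 90  bus=[BusRdX,Flush]  L1: P0=I P1=M  mem[L1]=7
11. P0: store L2 := 46  bus=[BusRdX,Flush]  L2: P0=M P1=I  mem[L2]=12
12. P1: store L3 := 46  bus=[BusRdX]  L3: P0=I P1=M  mem[L3]=70
13. P0: store L1 := 91  bus=[BusRdX,Flush]  L1: P0=M P1=I  mem[L1]=90

memory[L0] = 40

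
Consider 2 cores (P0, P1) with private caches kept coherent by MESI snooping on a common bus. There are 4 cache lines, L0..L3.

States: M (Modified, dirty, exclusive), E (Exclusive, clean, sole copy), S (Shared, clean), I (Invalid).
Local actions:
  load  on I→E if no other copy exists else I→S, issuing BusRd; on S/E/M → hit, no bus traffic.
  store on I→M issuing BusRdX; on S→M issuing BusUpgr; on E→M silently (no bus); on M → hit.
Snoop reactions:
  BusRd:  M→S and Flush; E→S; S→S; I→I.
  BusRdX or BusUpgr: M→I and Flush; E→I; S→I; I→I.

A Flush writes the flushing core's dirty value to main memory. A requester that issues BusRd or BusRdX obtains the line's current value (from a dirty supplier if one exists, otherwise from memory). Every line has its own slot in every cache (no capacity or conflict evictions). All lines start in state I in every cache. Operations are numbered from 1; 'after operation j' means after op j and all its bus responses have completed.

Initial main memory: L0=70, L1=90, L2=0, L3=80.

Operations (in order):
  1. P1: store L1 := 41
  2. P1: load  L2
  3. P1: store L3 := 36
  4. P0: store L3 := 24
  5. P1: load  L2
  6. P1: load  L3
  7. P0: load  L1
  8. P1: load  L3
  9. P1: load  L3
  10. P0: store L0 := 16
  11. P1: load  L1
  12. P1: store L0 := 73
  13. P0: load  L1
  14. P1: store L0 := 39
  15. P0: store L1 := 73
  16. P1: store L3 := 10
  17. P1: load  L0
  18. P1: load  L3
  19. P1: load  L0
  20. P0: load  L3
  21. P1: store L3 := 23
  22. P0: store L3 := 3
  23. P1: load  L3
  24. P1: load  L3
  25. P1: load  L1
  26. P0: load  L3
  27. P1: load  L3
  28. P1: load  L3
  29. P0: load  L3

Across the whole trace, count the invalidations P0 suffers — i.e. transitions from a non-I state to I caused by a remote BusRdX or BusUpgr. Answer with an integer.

invalidations = 3

[1] P1: store L1 := 41 | P0:I, P1:M(41) | bus: BusRdX
[2] P1: load  L2 | P0:I, P1:E(0) | bus: BusRd
[3] P1: store L3 := 36 | P0:I, P1:M(36) | bus: BusRdX
[4] P0: store L3 := 24 | P0:M(24), P1:I | bus: BusRdX,Flush
[5] P1: load  L2 | P0:I, P1:E(0) | bus: none
[6] P1: load  L3 | P0:S(24), P1:S(24) | bus: BusRd,Flush
[7] P0: load  L1 | P0:S(41), P1:S(41) | bus: BusRd,Flush
[8] P1: load  L3 | P0:S(24), P1:S(24) | bus: none
[9] P1: load  L3 | P0:S(24), P1:S(24) | bus: none
[10] P0: store L0 := 16 | P0:M(16), P1:I | bus: BusRdX
[11] P1: load  L1 | P0:S(41), P1:S(41) | bus: none
[12] P1: store L0 := 73 | P0:I, P1:M(73) | bus: BusRdX,Flush
[13] P0: load  L1 | P0:S(41), P1:S(41) | bus: none
[14] P1: store L0 := 39 | P0:I, P1:M(39) | bus: none
[15] P0: store L1 := 73 | P0:M(73), P1:I | bus: BusUpgr
[16] P1: store L3 := 10 | P0:I, P1:M(10) | bus: BusUpgr
[17] P1: load  L0 | P0:I, P1:M(39) | bus: none
[18] P1: load  L3 | P0:I, P1:M(10) | bus: none
[19] P1: load  L0 | P0:I, P1:M(39) | bus: none
[20] P0: load  L3 | P0:S(10), P1:S(10) | bus: BusRd,Flush
[21] P1: store L3 := 23 | P0:I, P1:M(23) | bus: BusUpgr
[22] P0: store L3 := 3 | P0:M(3), P1:I | bus: BusRdX,Flush
[23] P1: load  L3 | P0:S(3), P1:S(3) | bus: BusRd,Flush
[24] P1: load  L3 | P0:S(3), P1:S(3) | bus: none
[25] P1: load  L1 | P0:S(73), P1:S(73) | bus: BusRd,Flush
[26] P0: load  L3 | P0:S(3), P1:S(3) | bus: none
[27] P1: load  L3 | P0:S(3), P1:S(3) | bus: none
[28] P1: load  L3 | P0:S(3), P1:S(3) | bus: none
[29] P0: load  L3 | P0:S(3), P1:S(3) | bus: none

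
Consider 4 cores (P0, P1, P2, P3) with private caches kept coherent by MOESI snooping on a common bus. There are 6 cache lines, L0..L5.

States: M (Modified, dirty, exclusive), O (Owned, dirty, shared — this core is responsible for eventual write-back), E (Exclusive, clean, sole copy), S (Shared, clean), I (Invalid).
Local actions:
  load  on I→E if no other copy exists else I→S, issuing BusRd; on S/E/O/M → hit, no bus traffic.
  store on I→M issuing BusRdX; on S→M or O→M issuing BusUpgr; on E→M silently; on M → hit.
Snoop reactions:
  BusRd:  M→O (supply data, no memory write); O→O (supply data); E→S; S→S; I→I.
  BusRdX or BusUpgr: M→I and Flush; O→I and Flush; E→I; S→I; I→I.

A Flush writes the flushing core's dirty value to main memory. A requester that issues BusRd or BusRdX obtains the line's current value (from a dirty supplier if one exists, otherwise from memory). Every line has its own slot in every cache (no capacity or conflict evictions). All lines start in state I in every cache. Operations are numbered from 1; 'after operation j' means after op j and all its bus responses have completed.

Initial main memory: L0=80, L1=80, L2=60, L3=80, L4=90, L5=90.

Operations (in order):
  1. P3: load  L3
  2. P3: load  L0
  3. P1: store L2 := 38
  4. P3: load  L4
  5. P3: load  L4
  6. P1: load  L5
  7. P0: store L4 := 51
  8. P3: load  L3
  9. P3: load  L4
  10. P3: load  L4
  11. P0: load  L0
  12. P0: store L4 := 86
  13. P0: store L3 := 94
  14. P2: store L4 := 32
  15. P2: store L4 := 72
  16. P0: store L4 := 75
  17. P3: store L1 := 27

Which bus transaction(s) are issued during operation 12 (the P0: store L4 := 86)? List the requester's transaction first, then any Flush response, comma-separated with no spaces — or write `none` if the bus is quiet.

[1] P3: load  L3 | P0:I, P1:I, P2:I, P3:E(80) | bus: BusRd
[2] P3: load  L0 | P0:I, P1:I, P2:I, P3:E(80) | bus: BusRd
[3] P1: store L2 := 38 | P0:I, P1:M(38), P2:I, P3:I | bus: BusRdX
[4] P3: load  L4 | P0:I, P1:I, P2:I, P3:E(90) | bus: BusRd
[5] P3: load  L4 | P0:I, P1:I, P2:I, P3:E(90) | bus: none
[6] P1: load  L5 | P0:I, P1:E(90), P2:I, P3:I | bus: BusRd
[7] P0: store L4 := 51 | P0:M(51), P1:I, P2:I, P3:I | bus: BusRdX
[8] P3: load  L3 | P0:I, P1:I, P2:I, P3:E(80) | bus: none
[9] P3: load  L4 | P0:O(51), P1:I, P2:I, P3:S(51) | bus: BusRd
[10] P3: load  L4 | P0:O(51), P1:I, P2:I, P3:S(51) | bus: none
[11] P0: load  L0 | P0:S(80), P1:I, P2:I, P3:S(80) | bus: BusRd
[12] P0: store L4 := 86 | P0:M(86), P1:I, P2:I, P3:I | bus: BusUpgr
[13] P0: store L3 := 94 | P0:M(94), P1:I, P2:I, P3:I | bus: BusRdX
[14] P2: store L4 := 32 | P0:I, P1:I, P2:M(32), P3:I | bus: BusRdX,Flush
[15] P2: store L4 := 72 | P0:I, P1:I, P2:M(72), P3:I | bus: none
[16] P0: store L4 := 75 | P0:M(75), P1:I, P2:I, P3:I | bus: BusRdX,Flush
[17] P3: store L1 := 27 | P0:I, P1:I, P2:I, P3:M(27) | bus: BusRdX

bus = BusUpgr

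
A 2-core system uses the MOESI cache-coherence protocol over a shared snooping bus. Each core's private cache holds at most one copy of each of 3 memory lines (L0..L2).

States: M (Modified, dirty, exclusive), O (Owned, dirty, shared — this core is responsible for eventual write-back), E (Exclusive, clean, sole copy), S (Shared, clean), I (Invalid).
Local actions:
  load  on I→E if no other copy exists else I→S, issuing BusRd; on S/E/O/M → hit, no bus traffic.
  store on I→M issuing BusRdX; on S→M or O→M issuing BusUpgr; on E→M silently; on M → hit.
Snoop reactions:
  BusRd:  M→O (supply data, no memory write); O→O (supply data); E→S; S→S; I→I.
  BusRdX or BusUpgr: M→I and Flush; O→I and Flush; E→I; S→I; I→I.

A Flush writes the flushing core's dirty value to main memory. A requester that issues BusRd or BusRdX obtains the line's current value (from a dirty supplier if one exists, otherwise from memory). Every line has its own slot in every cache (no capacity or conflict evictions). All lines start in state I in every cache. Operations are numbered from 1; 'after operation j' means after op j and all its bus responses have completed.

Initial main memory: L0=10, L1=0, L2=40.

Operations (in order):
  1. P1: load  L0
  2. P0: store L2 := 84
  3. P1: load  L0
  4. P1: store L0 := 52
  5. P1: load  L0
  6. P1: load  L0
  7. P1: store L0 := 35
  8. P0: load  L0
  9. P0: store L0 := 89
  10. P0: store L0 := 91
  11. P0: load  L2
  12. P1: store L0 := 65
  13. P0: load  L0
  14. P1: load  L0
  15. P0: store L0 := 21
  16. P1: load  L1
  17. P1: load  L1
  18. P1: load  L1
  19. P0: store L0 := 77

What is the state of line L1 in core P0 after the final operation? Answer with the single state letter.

state = I

step 1: P1: load  L0  ⟶  IE  (L0)  txn=BusRd  M[L0]=10
step 2: P0: store L2 := 84  ⟶  MI  (L2)  txn=BusRdX  M[L2]=40
step 3: P1: load  L0  ⟶  IE  (L0)  txn=∅  M[L0]=10
step 4: P1: store L0 := 52  ⟶  IM  (L0)  txn=∅  M[L0]=10
step 5: P1: load  L0  ⟶  IM  (L0)  txn=∅  M[L0]=10
step 6: P1: load  L0  ⟶  IM  (L0)  txn=∅  M[L0]=10
step 7: P1: store L0 := 35  ⟶  IM  (L0)  txn=∅  M[L0]=10
step 8: P0: load  L0  ⟶  SO  (L0)  txn=BusRd  M[L0]=10
step 9: P0: store L0 := 89  ⟶  MI  (L0)  txn=BusUpgr+Flush  M[L0]=35
step 10: P0: store L0 := 91  ⟶  MI  (L0)  txn=∅  M[L0]=35
step 11: P0: load  L2  ⟶  MI  (L2)  txn=∅  M[L2]=40
step 12: P1: store L0 := 65  ⟶  IM  (L0)  txn=BusRdX+Flush  M[L0]=91
step 13: P0: load  L0  ⟶  SO  (L0)  txn=BusRd  M[L0]=91
step 14: P1: load  L0  ⟶  SO  (L0)  txn=∅  M[L0]=91
step 15: P0: store L0 := 21  ⟶  MI  (L0)  txn=BusUpgr+Flush  M[L0]=65
step 16: P1: load  L1  ⟶  IE  (L1)  txn=BusRd  M[L1]=0
step 17: P1: load  L1  ⟶  IE  (L1)  txn=∅  M[L1]=0
step 18: P1: load  L1  ⟶  IE  (L1)  txn=∅  M[L1]=0
step 19: P0: store L0 := 77  ⟶  MI  (L0)  txn=∅  M[L0]=65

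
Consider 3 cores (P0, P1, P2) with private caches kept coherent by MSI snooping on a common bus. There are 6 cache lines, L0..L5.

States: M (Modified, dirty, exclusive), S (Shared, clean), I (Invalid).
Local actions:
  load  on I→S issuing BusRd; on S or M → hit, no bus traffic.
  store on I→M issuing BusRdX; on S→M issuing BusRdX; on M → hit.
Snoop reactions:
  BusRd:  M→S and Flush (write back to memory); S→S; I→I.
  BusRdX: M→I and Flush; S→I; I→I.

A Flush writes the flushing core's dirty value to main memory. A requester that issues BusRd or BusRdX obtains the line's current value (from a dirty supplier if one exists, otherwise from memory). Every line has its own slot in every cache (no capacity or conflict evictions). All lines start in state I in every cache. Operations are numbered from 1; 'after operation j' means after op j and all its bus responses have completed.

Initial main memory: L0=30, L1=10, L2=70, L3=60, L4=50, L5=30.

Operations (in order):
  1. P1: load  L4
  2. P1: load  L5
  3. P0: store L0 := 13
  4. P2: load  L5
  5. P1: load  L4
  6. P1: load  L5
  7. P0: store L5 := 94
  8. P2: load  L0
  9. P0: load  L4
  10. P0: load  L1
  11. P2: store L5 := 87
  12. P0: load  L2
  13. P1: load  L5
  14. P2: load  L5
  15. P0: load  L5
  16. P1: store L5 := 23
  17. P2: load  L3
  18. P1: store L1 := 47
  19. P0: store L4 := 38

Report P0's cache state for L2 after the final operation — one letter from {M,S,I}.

[1] P1: load  L4 | P0:I, P1:S(50), P2:I | bus: BusRd
[2] P1: load  L5 | P0:I, P1:S(30), P2:I | bus: BusRd
[3] P0: store L0 := 13 | P0:M(13), P1:I, P2:I | bus: BusRdX
[4] P2: load  L5 | P0:I, P1:S(30), P2:S(30) | bus: BusRd
[5] P1: load  L4 | P0:I, P1:S(50), P2:I | bus: none
[6] P1: load  L5 | P0:I, P1:S(30), P2:S(30) | bus: none
[7] P0: store L5 := 94 | P0:M(94), P1:I, P2:I | bus: BusRdX
[8] P2: load  L0 | P0:S(13), P1:I, P2:S(13) | bus: BusRd,Flush
[9] P0: load  L4 | P0:S(50), P1:S(50), P2:I | bus: BusRd
[10] P0: load  L1 | P0:S(10), P1:I, P2:I | bus: BusRd
[11] P2: store L5 := 87 | P0:I, P1:I, P2:M(87) | bus: BusRdX,Flush
[12] P0: load  L2 | P0:S(70), P1:I, P2:I | bus: BusRd
[13] P1: load  L5 | P0:I, P1:S(87), P2:S(87) | bus: BusRd,Flush
[14] P2: load  L5 | P0:I, P1:S(87), P2:S(87) | bus: none
[15] P0: load  L5 | P0:S(87), P1:S(87), P2:S(87) | bus: BusRd
[16] P1: store L5 := 23 | P0:I, P1:M(23), P2:I | bus: BusRdX
[17] P2: load  L3 | P0:I, P1:I, P2:S(60) | bus: BusRd
[18] P1: store L1 := 47 | P0:I, P1:M(47), P2:I | bus: BusRdX
[19] P0: store L4 := 38 | P0:M(38), P1:I, P2:I | bus: BusRdX

state = S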